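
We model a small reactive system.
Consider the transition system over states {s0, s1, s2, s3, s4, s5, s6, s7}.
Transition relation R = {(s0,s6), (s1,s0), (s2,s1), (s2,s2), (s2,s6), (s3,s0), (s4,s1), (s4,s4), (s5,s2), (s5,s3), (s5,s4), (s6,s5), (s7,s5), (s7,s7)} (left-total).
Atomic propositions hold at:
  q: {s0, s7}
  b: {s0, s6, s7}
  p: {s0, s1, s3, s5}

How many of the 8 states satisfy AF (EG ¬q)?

7

Sat(¬q) = {s1, s2, s3, s4, s5, s6}
EG ¬q: greatest fixpoint, start Z0 = {s1, s2, s3, s4, s5, s6}, keep only states in Sat with some successor in Z. Z1 = {s2, s4, s5, s6}; fixed.
Sat(EG ¬q) = {s2, s4, s5, s6}
AF (EG ¬q): least fixpoint, start Z0 = {s2, s4, s5, s6}, add states with every successor in Z. Z1 = {s0, s2, s4, s5, s6}; Z2 = {s0, s1, s2, s3, s4, s5, s6}; fixed.
Sat(AF (EG ¬q)) = {s0, s1, s2, s3, s4, s5, s6}
|Sat(AF (EG ¬q))| = |{s0, s1, s2, s3, s4, s5, s6}| = 7.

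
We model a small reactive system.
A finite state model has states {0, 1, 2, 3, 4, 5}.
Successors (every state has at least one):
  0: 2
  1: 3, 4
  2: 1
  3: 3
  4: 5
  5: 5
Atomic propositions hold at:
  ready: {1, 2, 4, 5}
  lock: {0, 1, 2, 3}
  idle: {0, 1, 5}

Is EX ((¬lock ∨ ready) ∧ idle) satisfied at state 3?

No

Sat(¬lock) = {4, 5}
Sat(¬lock ∨ ready) = {1, 2, 4, 5}
Sat((¬lock ∨ ready) ∧ idle) = {1, 5}
Sat(EX ((¬lock ∨ ready) ∧ idle)) = {s : some successor in {1, 5}} = {2, 4, 5}
3 ∉ Sat(EX ((¬lock ∨ ready) ∧ idle)) = {2, 4, 5}, so the formula does not hold at 3.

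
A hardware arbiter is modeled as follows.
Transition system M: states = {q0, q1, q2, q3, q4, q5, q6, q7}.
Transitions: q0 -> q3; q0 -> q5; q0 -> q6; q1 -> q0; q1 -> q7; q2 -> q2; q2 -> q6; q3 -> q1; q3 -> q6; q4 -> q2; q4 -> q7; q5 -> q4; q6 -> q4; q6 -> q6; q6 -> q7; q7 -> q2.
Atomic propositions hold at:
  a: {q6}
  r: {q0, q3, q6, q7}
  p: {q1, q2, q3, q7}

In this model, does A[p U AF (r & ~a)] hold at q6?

Sat(~a) = {q0, q1, q2, q3, q4, q5, q7}
Sat(r & ~a) = {q0, q3, q7}
AF (r & ~a): least fixpoint, start Z0 = {q0, q3, q7}, add states with every successor in Z. Z1 = {q0, q1, q3, q7}; fixed.
Sat(AF (r & ~a)) = {q0, q1, q3, q7}
A[p U AF (r & ~a)]: least fixpoint, start Z0 = Sat(AF (r & ~a)) = {q0, q1, q3, q7}, add states in Sat(p) with every successor in Z. Already a fixed point.
Sat(A[p U AF (r & ~a)]) = {q0, q1, q3, q7}
q6 ∉ Sat(A[p U AF (r & ~a)]) = {q0, q1, q3, q7}, so the formula does not hold at q6.

No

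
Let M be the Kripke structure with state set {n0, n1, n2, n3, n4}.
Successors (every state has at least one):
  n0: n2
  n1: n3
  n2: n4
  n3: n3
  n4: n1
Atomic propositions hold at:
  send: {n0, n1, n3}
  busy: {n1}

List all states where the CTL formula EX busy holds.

Sat(EX busy) = {s : some successor in {n1}} = {n4}

{n4}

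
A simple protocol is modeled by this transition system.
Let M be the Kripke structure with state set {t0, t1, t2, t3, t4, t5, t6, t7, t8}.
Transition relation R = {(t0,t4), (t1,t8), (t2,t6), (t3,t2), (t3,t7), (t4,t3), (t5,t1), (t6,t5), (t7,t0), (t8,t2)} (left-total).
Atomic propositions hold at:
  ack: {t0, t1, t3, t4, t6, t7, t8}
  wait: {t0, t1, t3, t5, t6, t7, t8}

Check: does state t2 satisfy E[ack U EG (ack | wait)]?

Sat(ack | wait) = {t0, t1, t3, t4, t5, t6, t7, t8}
EG (ack | wait): greatest fixpoint, start Z0 = {t0, t1, t3, t4, t5, t6, t7, t8}, keep only states in Sat with some successor in Z. Z1 = {t0, t1, t3, t4, t5, t6, t7}; Z2 = {t0, t3, t4, t5, t6, t7}; Z3 = {t0, t3, t4, t6, t7}; Z4 = {t0, t3, t4, t7}; fixed.
Sat(EG (ack | wait)) = {t0, t3, t4, t7}
E[ack U EG (ack | wait)]: least fixpoint, start Z0 = Sat(EG (ack | wait)) = {t0, t3, t4, t7}, add states in Sat(ack) with some successor in Z. Already a fixed point.
Sat(E[ack U EG (ack | wait)]) = {t0, t3, t4, t7}
t2 ∉ Sat(E[ack U EG (ack | wait)]) = {t0, t3, t4, t7}, so the formula does not hold at t2.

No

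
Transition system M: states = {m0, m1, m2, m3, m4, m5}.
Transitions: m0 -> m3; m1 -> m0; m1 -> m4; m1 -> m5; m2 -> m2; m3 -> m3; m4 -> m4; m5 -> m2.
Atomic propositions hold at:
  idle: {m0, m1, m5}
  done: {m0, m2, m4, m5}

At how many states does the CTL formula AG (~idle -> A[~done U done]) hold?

3

Sat(~idle) = {m2, m3, m4}
Sat(~done) = {m1, m3}
A[~done U done]: least fixpoint, start Z0 = Sat(done) = {m0, m2, m4, m5}, add states in Sat(~done) with every successor in Z. Z1 = {m0, m1, m2, m4, m5}; fixed.
Sat(A[~done U done]) = {m0, m1, m2, m4, m5}
Sat(~idle -> A[~done U done]) = {m0, m1, m2, m4, m5}
AG (~idle -> A[~done U done]): greatest fixpoint, start Z0 = {m0, m1, m2, m4, m5}, keep only states in Sat with every successor in Z. Z1 = {m1, m2, m4, m5}; Z2 = {m2, m4, m5}; fixed.
Sat(AG (~idle -> A[~done U done])) = {m2, m4, m5}
|Sat(AG (~idle -> A[~done U done]))| = |{m2, m4, m5}| = 3.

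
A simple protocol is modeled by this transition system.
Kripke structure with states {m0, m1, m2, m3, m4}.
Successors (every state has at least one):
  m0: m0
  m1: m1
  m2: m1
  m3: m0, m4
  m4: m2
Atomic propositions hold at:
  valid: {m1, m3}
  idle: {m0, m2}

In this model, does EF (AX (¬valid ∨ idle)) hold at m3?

Yes

Sat(¬valid) = {m0, m2, m4}
Sat(¬valid ∨ idle) = {m0, m2, m4}
Sat(AX (¬valid ∨ idle)) = {s : every successor in {m0, m2, m4}} = {m0, m3, m4}
EF (AX (¬valid ∨ idle)): least fixpoint, start Z0 = {m0, m3, m4}, add states with some successor in Z. Already a fixed point.
Sat(EF (AX (¬valid ∨ idle))) = {m0, m3, m4}
m3 ∈ Sat(EF (AX (¬valid ∨ idle))) = {m0, m3, m4}, so the formula holds at m3.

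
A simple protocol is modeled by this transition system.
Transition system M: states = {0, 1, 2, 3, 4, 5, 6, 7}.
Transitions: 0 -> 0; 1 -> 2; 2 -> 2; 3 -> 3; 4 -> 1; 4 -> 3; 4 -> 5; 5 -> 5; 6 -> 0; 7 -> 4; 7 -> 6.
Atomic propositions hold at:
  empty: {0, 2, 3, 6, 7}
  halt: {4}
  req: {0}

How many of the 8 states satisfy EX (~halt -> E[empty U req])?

Sat(~halt) = {0, 1, 2, 3, 5, 6, 7}
E[empty U req]: least fixpoint, start Z0 = Sat(req) = {0}, add states in Sat(empty) with some successor in Z. Z1 = {0, 6}; Z2 = {0, 6, 7}; fixed.
Sat(E[empty U req]) = {0, 6, 7}
Sat(~halt -> E[empty U req]) = {0, 4, 6, 7}
Sat(EX (~halt -> E[empty U req])) = {s : some successor in {0, 4, 6, 7}} = {0, 6, 7}
|Sat(EX (~halt -> E[empty U req]))| = |{0, 6, 7}| = 3.

3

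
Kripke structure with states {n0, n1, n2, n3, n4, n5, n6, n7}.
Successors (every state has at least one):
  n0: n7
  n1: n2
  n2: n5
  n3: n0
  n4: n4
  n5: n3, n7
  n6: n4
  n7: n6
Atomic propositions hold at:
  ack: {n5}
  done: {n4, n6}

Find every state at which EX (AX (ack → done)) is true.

Sat(ack → done) = {n0, n1, n2, n3, n4, n6, n7}
Sat(AX (ack → done)) = {s : every successor in {n0, n1, n2, n3, n4, n6, n7}} = {n0, n1, n3, n4, n5, n6, n7}
Sat(EX (AX (ack → done))) = {s : some successor in {n0, n1, n3, n4, n5, n6, n7}} = {n0, n2, n3, n4, n5, n6, n7}

{n0, n2, n3, n4, n5, n6, n7}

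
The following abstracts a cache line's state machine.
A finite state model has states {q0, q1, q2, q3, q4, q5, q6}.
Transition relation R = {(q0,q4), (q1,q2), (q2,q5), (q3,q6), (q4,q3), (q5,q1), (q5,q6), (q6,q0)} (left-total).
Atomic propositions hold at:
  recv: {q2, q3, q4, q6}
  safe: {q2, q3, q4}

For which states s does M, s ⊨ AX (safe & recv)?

{q0, q1, q4}

Sat(safe & recv) = {q2, q3, q4}
Sat(AX (safe & recv)) = {s : every successor in {q2, q3, q4}} = {q0, q1, q4}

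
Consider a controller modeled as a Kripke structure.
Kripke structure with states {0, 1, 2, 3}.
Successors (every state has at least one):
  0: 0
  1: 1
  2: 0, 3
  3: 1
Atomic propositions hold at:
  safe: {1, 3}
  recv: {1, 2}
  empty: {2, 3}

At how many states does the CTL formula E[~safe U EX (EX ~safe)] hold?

2

Sat(~safe) = {0, 2}
Sat(EX ~safe) = {s : some successor in {0, 2}} = {0, 2}
Sat(EX (EX ~safe)) = {s : some successor in {0, 2}} = {0, 2}
E[~safe U EX (EX ~safe)]: least fixpoint, start Z0 = Sat(EX (EX ~safe)) = {0, 2}, add states in Sat(~safe) with some successor in Z. Already a fixed point.
Sat(E[~safe U EX (EX ~safe)]) = {0, 2}
|Sat(E[~safe U EX (EX ~safe)])| = |{0, 2}| = 2.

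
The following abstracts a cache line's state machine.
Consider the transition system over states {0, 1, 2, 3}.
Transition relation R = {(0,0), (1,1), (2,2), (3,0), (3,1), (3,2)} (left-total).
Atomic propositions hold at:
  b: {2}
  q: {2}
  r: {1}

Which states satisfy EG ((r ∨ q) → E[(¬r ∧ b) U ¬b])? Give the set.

Sat(r ∨ q) = {1, 2}
Sat(¬r) = {0, 2, 3}
Sat(¬r ∧ b) = {2}
Sat(¬b) = {0, 1, 3}
E[(¬r ∧ b) U ¬b]: least fixpoint, start Z0 = Sat(¬b) = {0, 1, 3}, add states in Sat(¬r ∧ b) with some successor in Z. Already a fixed point.
Sat(E[(¬r ∧ b) U ¬b]) = {0, 1, 3}
Sat((r ∨ q) → E[(¬r ∧ b) U ¬b]) = {0, 1, 3}
EG ((r ∨ q) → E[(¬r ∧ b) U ¬b]): greatest fixpoint, start Z0 = {0, 1, 3}, keep only states in Sat with some successor in Z. Already a fixed point.
Sat(EG ((r ∨ q) → E[(¬r ∧ b) U ¬b])) = {0, 1, 3}

{0, 1, 3}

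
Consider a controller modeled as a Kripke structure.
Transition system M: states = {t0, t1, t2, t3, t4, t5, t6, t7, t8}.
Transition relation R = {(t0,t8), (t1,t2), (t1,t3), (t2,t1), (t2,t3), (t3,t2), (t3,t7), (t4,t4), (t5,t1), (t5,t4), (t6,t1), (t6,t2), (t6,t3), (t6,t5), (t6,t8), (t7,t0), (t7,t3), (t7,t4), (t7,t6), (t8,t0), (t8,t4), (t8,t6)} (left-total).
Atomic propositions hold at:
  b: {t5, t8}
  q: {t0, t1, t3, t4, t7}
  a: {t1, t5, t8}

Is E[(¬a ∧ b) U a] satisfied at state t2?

Sat(¬a) = {t0, t2, t3, t4, t6, t7}
Sat(¬a ∧ b) = ∅
E[(¬a ∧ b) U a]: least fixpoint, start Z0 = Sat(a) = {t1, t5, t8}, add states in Sat(¬a ∧ b) with some successor in Z. Already a fixed point.
Sat(E[(¬a ∧ b) U a]) = {t1, t5, t8}
t2 ∉ Sat(E[(¬a ∧ b) U a]) = {t1, t5, t8}, so the formula does not hold at t2.

No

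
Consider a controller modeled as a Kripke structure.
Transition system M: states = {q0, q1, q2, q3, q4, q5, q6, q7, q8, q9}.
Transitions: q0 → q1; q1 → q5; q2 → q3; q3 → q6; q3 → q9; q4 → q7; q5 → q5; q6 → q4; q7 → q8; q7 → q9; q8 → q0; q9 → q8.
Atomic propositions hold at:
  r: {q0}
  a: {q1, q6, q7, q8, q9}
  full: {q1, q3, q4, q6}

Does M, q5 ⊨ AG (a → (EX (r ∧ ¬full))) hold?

Yes

Sat(¬full) = {q0, q2, q5, q7, q8, q9}
Sat(r ∧ ¬full) = {q0}
Sat(EX (r ∧ ¬full)) = {s : some successor in {q0}} = {q8}
Sat(a → (EX (r ∧ ¬full))) = {q0, q2, q3, q4, q5, q8}
AG (a → (EX (r ∧ ¬full))): greatest fixpoint, start Z0 = {q0, q2, q3, q4, q5, q8}, keep only states in Sat with every successor in Z. Z1 = {q2, q5, q8}; Z2 = {q5}; fixed.
Sat(AG (a → (EX (r ∧ ¬full)))) = {q5}
q5 ∈ Sat(AG (a → (EX (r ∧ ¬full)))) = {q5}, so the formula holds at q5.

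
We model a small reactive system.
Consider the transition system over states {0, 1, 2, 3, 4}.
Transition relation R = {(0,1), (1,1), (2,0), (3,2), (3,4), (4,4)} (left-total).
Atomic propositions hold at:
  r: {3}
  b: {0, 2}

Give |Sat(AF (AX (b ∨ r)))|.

1

Sat(b ∨ r) = {0, 2, 3}
Sat(AX (b ∨ r)) = {s : every successor in {0, 2, 3}} = {2}
AF (AX (b ∨ r)): least fixpoint, start Z0 = {2}, add states with every successor in Z. Already a fixed point.
Sat(AF (AX (b ∨ r))) = {2}
|Sat(AF (AX (b ∨ r)))| = |{2}| = 1.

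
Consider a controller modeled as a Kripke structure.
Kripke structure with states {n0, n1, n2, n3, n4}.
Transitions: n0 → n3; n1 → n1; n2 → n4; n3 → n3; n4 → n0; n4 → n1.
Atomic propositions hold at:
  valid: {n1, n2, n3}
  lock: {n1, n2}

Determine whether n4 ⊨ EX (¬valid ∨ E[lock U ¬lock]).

Sat(¬valid) = {n0, n4}
Sat(¬lock) = {n0, n3, n4}
E[lock U ¬lock]: least fixpoint, start Z0 = Sat(¬lock) = {n0, n3, n4}, add states in Sat(lock) with some successor in Z. Z1 = {n0, n2, n3, n4}; fixed.
Sat(E[lock U ¬lock]) = {n0, n2, n3, n4}
Sat(¬valid ∨ E[lock U ¬lock]) = {n0, n2, n3, n4}
Sat(EX (¬valid ∨ E[lock U ¬lock])) = {s : some successor in {n0, n2, n3, n4}} = {n0, n2, n3, n4}
n4 ∈ Sat(EX (¬valid ∨ E[lock U ¬lock])) = {n0, n2, n3, n4}, so the formula holds at n4.

Yes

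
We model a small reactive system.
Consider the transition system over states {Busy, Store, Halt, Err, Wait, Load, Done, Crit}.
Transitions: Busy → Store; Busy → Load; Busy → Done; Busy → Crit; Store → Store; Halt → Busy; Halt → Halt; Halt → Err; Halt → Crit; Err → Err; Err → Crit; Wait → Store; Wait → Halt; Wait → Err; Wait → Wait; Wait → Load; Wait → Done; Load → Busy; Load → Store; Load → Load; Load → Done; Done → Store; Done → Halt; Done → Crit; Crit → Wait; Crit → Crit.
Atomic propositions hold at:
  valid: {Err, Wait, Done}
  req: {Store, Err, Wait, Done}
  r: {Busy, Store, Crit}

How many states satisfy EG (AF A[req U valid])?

A[req U valid]: least fixpoint, start Z0 = Sat(valid) = {Err, Wait, Done}, add states in Sat(req) with every successor in Z. Already a fixed point.
Sat(A[req U valid]) = {Err, Wait, Done}
AF A[req U valid]: least fixpoint, start Z0 = {Err, Wait, Done}, add states with every successor in Z. Already a fixed point.
Sat(AF A[req U valid]) = {Err, Wait, Done}
EG (AF A[req U valid]): greatest fixpoint, start Z0 = {Err, Wait, Done}, keep only states in Sat with some successor in Z. Z1 = {Err, Wait}; fixed.
Sat(EG (AF A[req U valid])) = {Err, Wait}
|Sat(EG (AF A[req U valid]))| = |{Err, Wait}| = 2.

2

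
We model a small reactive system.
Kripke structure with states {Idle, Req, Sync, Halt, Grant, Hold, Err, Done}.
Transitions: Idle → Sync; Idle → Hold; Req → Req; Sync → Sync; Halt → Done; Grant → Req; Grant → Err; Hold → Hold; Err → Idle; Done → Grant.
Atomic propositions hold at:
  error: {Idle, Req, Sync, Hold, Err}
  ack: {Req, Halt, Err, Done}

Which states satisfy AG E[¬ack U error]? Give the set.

{Idle, Req, Sync, Grant, Hold, Err}

Sat(¬ack) = {Idle, Sync, Grant, Hold}
E[¬ack U error]: least fixpoint, start Z0 = Sat(error) = {Idle, Req, Sync, Hold, Err}, add states in Sat(¬ack) with some successor in Z. Z1 = {Idle, Req, Sync, Grant, Hold, Err}; fixed.
Sat(E[¬ack U error]) = {Idle, Req, Sync, Grant, Hold, Err}
AG E[¬ack U error]: greatest fixpoint, start Z0 = {Idle, Req, Sync, Grant, Hold, Err}, keep only states in Sat with every successor in Z. Already a fixed point.
Sat(AG E[¬ack U error]) = {Idle, Req, Sync, Grant, Hold, Err}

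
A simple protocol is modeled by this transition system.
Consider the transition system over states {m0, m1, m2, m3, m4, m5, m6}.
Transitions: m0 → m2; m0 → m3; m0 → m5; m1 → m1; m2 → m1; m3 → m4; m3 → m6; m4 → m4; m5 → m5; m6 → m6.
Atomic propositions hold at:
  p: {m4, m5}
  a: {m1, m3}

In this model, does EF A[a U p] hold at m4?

Yes

A[a U p]: least fixpoint, start Z0 = Sat(p) = {m4, m5}, add states in Sat(a) with every successor in Z. Already a fixed point.
Sat(A[a U p]) = {m4, m5}
EF A[a U p]: least fixpoint, start Z0 = {m4, m5}, add states with some successor in Z. Z1 = {m0, m3, m4, m5}; fixed.
Sat(EF A[a U p]) = {m0, m3, m4, m5}
m4 ∈ Sat(EF A[a U p]) = {m0, m3, m4, m5}, so the formula holds at m4.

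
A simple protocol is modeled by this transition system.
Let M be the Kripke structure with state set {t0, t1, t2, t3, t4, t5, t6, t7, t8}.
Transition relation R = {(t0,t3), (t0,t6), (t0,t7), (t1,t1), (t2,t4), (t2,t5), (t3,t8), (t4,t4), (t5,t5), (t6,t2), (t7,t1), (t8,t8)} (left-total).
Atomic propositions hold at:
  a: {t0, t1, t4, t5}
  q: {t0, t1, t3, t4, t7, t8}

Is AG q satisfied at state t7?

Yes

AG q: greatest fixpoint, start Z0 = {t0, t1, t3, t4, t7, t8}, keep only states in Sat with every successor in Z. Z1 = {t1, t3, t4, t7, t8}; fixed.
Sat(AG q) = {t1, t3, t4, t7, t8}
t7 ∈ Sat(AG q) = {t1, t3, t4, t7, t8}, so the formula holds at t7.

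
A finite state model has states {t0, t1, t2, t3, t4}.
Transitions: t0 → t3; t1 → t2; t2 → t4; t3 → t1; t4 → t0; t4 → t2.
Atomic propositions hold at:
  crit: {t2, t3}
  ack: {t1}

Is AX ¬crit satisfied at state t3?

Sat(¬crit) = {t0, t1, t4}
Sat(AX ¬crit) = {s : every successor in {t0, t1, t4}} = {t2, t3}
t3 ∈ Sat(AX ¬crit) = {t2, t3}, so the formula holds at t3.

Yes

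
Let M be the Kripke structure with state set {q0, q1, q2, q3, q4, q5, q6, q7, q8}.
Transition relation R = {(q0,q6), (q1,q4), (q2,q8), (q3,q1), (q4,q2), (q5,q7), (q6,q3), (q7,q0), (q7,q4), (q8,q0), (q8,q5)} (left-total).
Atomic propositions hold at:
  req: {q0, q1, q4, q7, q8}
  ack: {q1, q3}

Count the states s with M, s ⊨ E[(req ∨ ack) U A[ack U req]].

6

Sat(req ∨ ack) = {q0, q1, q3, q4, q7, q8}
A[ack U req]: least fixpoint, start Z0 = Sat(req) = {q0, q1, q4, q7, q8}, add states in Sat(ack) with every successor in Z. Z1 = {q0, q1, q3, q4, q7, q8}; fixed.
Sat(A[ack U req]) = {q0, q1, q3, q4, q7, q8}
E[(req ∨ ack) U A[ack U req]]: least fixpoint, start Z0 = Sat(A[ack U req]) = {q0, q1, q3, q4, q7, q8}, add states in Sat(req ∨ ack) with some successor in Z. Already a fixed point.
Sat(E[(req ∨ ack) U A[ack U req]]) = {q0, q1, q3, q4, q7, q8}
|Sat(E[(req ∨ ack) U A[ack U req]])| = |{q0, q1, q3, q4, q7, q8}| = 6.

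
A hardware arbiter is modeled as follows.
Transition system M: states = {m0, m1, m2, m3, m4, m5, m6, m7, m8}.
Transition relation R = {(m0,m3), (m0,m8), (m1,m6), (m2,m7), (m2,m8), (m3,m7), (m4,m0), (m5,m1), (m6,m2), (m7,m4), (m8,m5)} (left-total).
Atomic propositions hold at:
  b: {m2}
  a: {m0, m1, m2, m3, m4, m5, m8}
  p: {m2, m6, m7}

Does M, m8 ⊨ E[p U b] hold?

No

E[p U b]: least fixpoint, start Z0 = Sat(b) = {m2}, add states in Sat(p) with some successor in Z. Z1 = {m2, m6}; fixed.
Sat(E[p U b]) = {m2, m6}
m8 ∉ Sat(E[p U b]) = {m2, m6}, so the formula does not hold at m8.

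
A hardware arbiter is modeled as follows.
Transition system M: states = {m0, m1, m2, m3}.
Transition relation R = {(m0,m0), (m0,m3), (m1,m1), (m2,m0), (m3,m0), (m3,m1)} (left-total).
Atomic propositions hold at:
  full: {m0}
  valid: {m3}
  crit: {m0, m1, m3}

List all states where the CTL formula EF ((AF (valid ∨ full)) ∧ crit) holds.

{m0, m2, m3}

Sat(valid ∨ full) = {m0, m3}
AF (valid ∨ full): least fixpoint, start Z0 = {m0, m3}, add states with every successor in Z. Z1 = {m0, m2, m3}; fixed.
Sat(AF (valid ∨ full)) = {m0, m2, m3}
Sat((AF (valid ∨ full)) ∧ crit) = {m0, m3}
EF ((AF (valid ∨ full)) ∧ crit): least fixpoint, start Z0 = {m0, m3}, add states with some successor in Z. Z1 = {m0, m2, m3}; fixed.
Sat(EF ((AF (valid ∨ full)) ∧ crit)) = {m0, m2, m3}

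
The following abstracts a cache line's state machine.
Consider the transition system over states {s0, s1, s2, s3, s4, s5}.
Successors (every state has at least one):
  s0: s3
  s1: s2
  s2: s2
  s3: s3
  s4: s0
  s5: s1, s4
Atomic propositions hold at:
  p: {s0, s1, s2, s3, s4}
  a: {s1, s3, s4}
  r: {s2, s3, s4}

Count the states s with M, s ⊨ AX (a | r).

5

Sat(a | r) = {s1, s2, s3, s4}
Sat(AX (a | r)) = {s : every successor in {s1, s2, s3, s4}} = {s0, s1, s2, s3, s5}
|Sat(AX (a | r))| = |{s0, s1, s2, s3, s5}| = 5.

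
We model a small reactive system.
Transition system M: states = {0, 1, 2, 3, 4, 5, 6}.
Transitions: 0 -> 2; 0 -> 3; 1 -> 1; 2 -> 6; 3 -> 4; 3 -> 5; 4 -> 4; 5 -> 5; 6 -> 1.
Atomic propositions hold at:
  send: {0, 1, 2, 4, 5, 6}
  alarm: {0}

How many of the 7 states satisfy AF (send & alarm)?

Sat(send & alarm) = {0}
AF (send & alarm): least fixpoint, start Z0 = {0}, add states with every successor in Z. Already a fixed point.
Sat(AF (send & alarm)) = {0}
|Sat(AF (send & alarm))| = |{0}| = 1.

1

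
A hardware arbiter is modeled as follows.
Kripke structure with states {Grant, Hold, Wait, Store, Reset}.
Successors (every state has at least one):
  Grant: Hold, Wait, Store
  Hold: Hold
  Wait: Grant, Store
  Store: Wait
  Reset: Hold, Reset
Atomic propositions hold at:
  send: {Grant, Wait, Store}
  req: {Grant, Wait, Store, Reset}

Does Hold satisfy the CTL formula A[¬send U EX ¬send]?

Yes

Sat(¬send) = {Hold, Reset}
Sat(EX ¬send) = {s : some successor in {Hold, Reset}} = {Grant, Hold, Reset}
A[¬send U EX ¬send]: least fixpoint, start Z0 = Sat(EX ¬send) = {Grant, Hold, Reset}, add states in Sat(¬send) with every successor in Z. Already a fixed point.
Sat(A[¬send U EX ¬send]) = {Grant, Hold, Reset}
Hold ∈ Sat(A[¬send U EX ¬send]) = {Grant, Hold, Reset}, so the formula holds at Hold.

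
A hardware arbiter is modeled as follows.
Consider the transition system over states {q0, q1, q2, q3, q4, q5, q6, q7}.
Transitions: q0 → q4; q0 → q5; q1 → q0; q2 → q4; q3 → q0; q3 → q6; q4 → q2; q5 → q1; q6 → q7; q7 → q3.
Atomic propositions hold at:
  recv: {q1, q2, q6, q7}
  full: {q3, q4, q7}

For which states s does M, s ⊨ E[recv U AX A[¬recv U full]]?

Sat(¬recv) = {q0, q3, q4, q5}
A[¬recv U full]: least fixpoint, start Z0 = Sat(full) = {q3, q4, q7}, add states in Sat(¬recv) with every successor in Z. Already a fixed point.
Sat(A[¬recv U full]) = {q3, q4, q7}
Sat(AX A[¬recv U full]) = {s : every successor in {q3, q4, q7}} = {q2, q6, q7}
E[recv U AX A[¬recv U full]]: least fixpoint, start Z0 = Sat(AX A[¬recv U full]) = {q2, q6, q7}, add states in Sat(recv) with some successor in Z. Already a fixed point.
Sat(E[recv U AX A[¬recv U full]]) = {q2, q6, q7}

{q2, q6, q7}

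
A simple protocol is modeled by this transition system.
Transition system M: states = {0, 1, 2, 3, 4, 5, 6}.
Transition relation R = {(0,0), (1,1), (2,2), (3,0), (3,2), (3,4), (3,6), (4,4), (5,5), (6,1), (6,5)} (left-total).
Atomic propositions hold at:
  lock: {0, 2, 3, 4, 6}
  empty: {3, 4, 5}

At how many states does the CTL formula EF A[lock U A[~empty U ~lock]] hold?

4

Sat(~empty) = {0, 1, 2, 6}
Sat(~lock) = {1, 5}
A[~empty U ~lock]: least fixpoint, start Z0 = Sat(~lock) = {1, 5}, add states in Sat(~empty) with every successor in Z. Z1 = {1, 5, 6}; fixed.
Sat(A[~empty U ~lock]) = {1, 5, 6}
A[lock U A[~empty U ~lock]]: least fixpoint, start Z0 = Sat(A[~empty U ~lock]) = {1, 5, 6}, add states in Sat(lock) with every successor in Z. Already a fixed point.
Sat(A[lock U A[~empty U ~lock]]) = {1, 5, 6}
EF A[lock U A[~empty U ~lock]]: least fixpoint, start Z0 = {1, 5, 6}, add states with some successor in Z. Z1 = {1, 3, 5, 6}; fixed.
Sat(EF A[lock U A[~empty U ~lock]]) = {1, 3, 5, 6}
|Sat(EF A[lock U A[~empty U ~lock]])| = |{1, 3, 5, 6}| = 4.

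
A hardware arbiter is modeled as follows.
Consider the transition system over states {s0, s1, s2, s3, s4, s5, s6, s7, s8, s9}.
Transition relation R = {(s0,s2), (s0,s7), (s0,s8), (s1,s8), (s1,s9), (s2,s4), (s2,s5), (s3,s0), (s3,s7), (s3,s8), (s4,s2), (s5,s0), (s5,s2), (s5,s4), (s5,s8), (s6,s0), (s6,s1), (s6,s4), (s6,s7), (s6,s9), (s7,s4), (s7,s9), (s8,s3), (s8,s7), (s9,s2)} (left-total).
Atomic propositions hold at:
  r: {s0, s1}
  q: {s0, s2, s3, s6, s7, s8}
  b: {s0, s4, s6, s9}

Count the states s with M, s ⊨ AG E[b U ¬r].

Sat(¬r) = {s2, s3, s4, s5, s6, s7, s8, s9}
E[b U ¬r]: least fixpoint, start Z0 = Sat(¬r) = {s2, s3, s4, s5, s6, s7, s8, s9}, add states in Sat(b) with some successor in Z. Z1 = {s0, s2, s3, s4, s5, s6, s7, s8, s9}; fixed.
Sat(E[b U ¬r]) = {s0, s2, s3, s4, s5, s6, s7, s8, s9}
AG E[b U ¬r]: greatest fixpoint, start Z0 = {s0, s2, s3, s4, s5, s6, s7, s8, s9}, keep only states in Sat with every successor in Z. Z1 = {s0, s2, s3, s4, s5, s7, s8, s9}; fixed.
Sat(AG E[b U ¬r]) = {s0, s2, s3, s4, s5, s7, s8, s9}
|Sat(AG E[b U ¬r])| = |{s0, s2, s3, s4, s5, s7, s8, s9}| = 8.

8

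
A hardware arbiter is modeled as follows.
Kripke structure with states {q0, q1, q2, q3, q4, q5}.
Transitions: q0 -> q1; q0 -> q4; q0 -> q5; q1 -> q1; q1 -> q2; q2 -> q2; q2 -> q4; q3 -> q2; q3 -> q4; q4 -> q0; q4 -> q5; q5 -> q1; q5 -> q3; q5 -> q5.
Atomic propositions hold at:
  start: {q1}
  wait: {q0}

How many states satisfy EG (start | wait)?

Sat(start | wait) = {q0, q1}
EG (start | wait): greatest fixpoint, start Z0 = {q0, q1}, keep only states in Sat with some successor in Z. Already a fixed point.
Sat(EG (start | wait)) = {q0, q1}
|Sat(EG (start | wait))| = |{q0, q1}| = 2.

2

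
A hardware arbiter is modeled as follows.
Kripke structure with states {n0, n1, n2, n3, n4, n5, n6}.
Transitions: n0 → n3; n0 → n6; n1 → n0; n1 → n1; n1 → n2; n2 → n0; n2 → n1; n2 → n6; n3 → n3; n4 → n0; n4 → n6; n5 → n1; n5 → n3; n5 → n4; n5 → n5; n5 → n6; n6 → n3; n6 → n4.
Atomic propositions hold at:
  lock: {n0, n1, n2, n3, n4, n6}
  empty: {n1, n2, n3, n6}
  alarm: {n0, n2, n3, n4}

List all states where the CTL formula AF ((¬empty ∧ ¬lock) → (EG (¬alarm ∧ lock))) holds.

{n0, n1, n2, n3, n4, n6}

Sat(¬empty) = {n0, n4, n5}
Sat(¬lock) = {n5}
Sat(¬empty ∧ ¬lock) = {n5}
Sat(¬alarm) = {n1, n5, n6}
Sat(¬alarm ∧ lock) = {n1, n6}
EG (¬alarm ∧ lock): greatest fixpoint, start Z0 = {n1, n6}, keep only states in Sat with some successor in Z. Z1 = {n1}; fixed.
Sat(EG (¬alarm ∧ lock)) = {n1}
Sat((¬empty ∧ ¬lock) → (EG (¬alarm ∧ lock))) = {n0, n1, n2, n3, n4, n6}
AF ((¬empty ∧ ¬lock) → (EG (¬alarm ∧ lock))): least fixpoint, start Z0 = {n0, n1, n2, n3, n4, n6}, add states with every successor in Z. Already a fixed point.
Sat(AF ((¬empty ∧ ¬lock) → (EG (¬alarm ∧ lock)))) = {n0, n1, n2, n3, n4, n6}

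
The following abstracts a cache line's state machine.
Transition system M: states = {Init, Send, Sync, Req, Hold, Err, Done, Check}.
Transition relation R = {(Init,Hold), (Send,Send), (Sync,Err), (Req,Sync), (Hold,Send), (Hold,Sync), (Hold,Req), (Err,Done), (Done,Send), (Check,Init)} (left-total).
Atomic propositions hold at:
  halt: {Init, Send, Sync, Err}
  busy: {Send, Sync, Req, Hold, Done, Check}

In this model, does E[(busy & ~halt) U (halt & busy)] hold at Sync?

Sat(~halt) = {Req, Hold, Done, Check}
Sat(busy & ~halt) = {Req, Hold, Done, Check}
Sat(halt & busy) = {Send, Sync}
E[(busy & ~halt) U (halt & busy)]: least fixpoint, start Z0 = Sat((halt & busy)) = {Send, Sync}, add states in Sat(busy & ~halt) with some successor in Z. Z1 = {Send, Sync, Req, Hold, Done}; fixed.
Sat(E[(busy & ~halt) U (halt & busy)]) = {Send, Sync, Req, Hold, Done}
Sync ∈ Sat(E[(busy & ~halt) U (halt & busy)]) = {Send, Sync, Req, Hold, Done}, so the formula holds at Sync.

Yes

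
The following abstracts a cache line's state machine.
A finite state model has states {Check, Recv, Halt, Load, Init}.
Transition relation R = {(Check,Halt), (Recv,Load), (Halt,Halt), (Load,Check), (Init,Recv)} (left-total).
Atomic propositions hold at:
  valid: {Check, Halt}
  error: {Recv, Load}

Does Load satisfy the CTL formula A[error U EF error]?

Yes

EF error: least fixpoint, start Z0 = {Recv, Load}, add states with some successor in Z. Z1 = {Recv, Load, Init}; fixed.
Sat(EF error) = {Recv, Load, Init}
A[error U EF error]: least fixpoint, start Z0 = Sat(EF error) = {Recv, Load, Init}, add states in Sat(error) with every successor in Z. Already a fixed point.
Sat(A[error U EF error]) = {Recv, Load, Init}
Load ∈ Sat(A[error U EF error]) = {Recv, Load, Init}, so the formula holds at Load.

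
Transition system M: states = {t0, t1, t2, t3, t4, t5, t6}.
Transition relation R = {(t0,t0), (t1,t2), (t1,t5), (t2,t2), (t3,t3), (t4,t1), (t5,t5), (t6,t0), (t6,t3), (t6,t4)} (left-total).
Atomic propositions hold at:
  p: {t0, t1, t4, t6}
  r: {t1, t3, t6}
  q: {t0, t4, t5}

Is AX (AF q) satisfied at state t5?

AF q: least fixpoint, start Z0 = {t0, t4, t5}, add states with every successor in Z. Already a fixed point.
Sat(AF q) = {t0, t4, t5}
Sat(AX (AF q)) = {s : every successor in {t0, t4, t5}} = {t0, t5}
t5 ∈ Sat(AX (AF q)) = {t0, t5}, so the formula holds at t5.

Yes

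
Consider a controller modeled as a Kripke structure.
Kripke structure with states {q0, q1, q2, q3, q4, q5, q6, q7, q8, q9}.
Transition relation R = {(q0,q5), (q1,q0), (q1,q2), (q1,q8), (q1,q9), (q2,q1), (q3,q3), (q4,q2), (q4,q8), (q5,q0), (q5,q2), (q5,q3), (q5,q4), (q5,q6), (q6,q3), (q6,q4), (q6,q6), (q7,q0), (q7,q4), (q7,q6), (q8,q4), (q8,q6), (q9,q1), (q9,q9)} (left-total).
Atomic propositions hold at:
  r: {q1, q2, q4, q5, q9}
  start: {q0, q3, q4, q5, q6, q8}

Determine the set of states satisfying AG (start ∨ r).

Sat(start ∨ r) = {q0, q1, q2, q3, q4, q5, q6, q8, q9}
AG (start ∨ r): greatest fixpoint, start Z0 = {q0, q1, q2, q3, q4, q5, q6, q8, q9}, keep only states in Sat with every successor in Z. Already a fixed point.
Sat(AG (start ∨ r)) = {q0, q1, q2, q3, q4, q5, q6, q8, q9}

{q0, q1, q2, q3, q4, q5, q6, q8, q9}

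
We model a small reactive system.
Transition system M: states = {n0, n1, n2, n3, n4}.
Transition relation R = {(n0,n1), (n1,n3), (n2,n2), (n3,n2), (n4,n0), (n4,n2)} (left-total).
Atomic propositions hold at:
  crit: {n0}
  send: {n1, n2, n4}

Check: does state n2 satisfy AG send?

AG send: greatest fixpoint, start Z0 = {n1, n2, n4}, keep only states in Sat with every successor in Z. Z1 = {n2}; fixed.
Sat(AG send) = {n2}
n2 ∈ Sat(AG send) = {n2}, so the formula holds at n2.

Yes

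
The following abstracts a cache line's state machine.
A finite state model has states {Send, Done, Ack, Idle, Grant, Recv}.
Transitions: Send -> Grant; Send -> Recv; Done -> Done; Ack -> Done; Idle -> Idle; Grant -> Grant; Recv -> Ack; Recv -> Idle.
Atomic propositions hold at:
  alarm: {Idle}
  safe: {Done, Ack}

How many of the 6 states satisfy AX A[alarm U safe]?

A[alarm U safe]: least fixpoint, start Z0 = Sat(safe) = {Done, Ack}, add states in Sat(alarm) with every successor in Z. Already a fixed point.
Sat(A[alarm U safe]) = {Done, Ack}
Sat(AX A[alarm U safe]) = {s : every successor in {Done, Ack}} = {Done, Ack}
|Sat(AX A[alarm U safe])| = |{Done, Ack}| = 2.

2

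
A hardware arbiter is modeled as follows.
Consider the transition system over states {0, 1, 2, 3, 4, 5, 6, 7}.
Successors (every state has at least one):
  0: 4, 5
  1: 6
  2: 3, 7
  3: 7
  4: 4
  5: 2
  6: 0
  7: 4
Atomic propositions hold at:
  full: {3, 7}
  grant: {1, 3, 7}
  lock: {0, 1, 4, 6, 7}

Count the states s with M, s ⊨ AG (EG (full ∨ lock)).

3

Sat(full ∨ lock) = {0, 1, 3, 4, 6, 7}
EG (full ∨ lock): greatest fixpoint, start Z0 = {0, 1, 3, 4, 6, 7}, keep only states in Sat with some successor in Z. Already a fixed point.
Sat(EG (full ∨ lock)) = {0, 1, 3, 4, 6, 7}
AG (EG (full ∨ lock)): greatest fixpoint, start Z0 = {0, 1, 3, 4, 6, 7}, keep only states in Sat with every successor in Z. Z1 = {1, 3, 4, 6, 7}; Z2 = {1, 3, 4, 7}; Z3 = {3, 4, 7}; fixed.
Sat(AG (EG (full ∨ lock))) = {3, 4, 7}
|Sat(AG (EG (full ∨ lock)))| = |{3, 4, 7}| = 3.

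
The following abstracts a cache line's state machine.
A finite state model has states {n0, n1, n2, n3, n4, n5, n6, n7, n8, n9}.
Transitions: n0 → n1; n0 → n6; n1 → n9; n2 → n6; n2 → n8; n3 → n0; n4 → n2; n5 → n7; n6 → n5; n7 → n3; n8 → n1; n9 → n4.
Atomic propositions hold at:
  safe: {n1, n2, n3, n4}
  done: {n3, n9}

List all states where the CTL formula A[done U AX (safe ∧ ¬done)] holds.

Sat(¬done) = {n0, n1, n2, n4, n5, n6, n7, n8}
Sat(safe ∧ ¬done) = {n1, n2, n4}
Sat(AX (safe ∧ ¬done)) = {s : every successor in {n1, n2, n4}} = {n4, n8, n9}
A[done U AX (safe ∧ ¬done)]: least fixpoint, start Z0 = Sat(AX (safe ∧ ¬done)) = {n4, n8, n9}, add states in Sat(done) with every successor in Z. Already a fixed point.
Sat(A[done U AX (safe ∧ ¬done)]) = {n4, n8, n9}

{n4, n8, n9}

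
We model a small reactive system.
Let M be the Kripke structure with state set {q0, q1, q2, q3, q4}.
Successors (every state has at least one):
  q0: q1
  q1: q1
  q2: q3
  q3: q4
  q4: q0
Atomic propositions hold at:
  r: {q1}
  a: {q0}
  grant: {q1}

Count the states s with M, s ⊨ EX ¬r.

3

Sat(¬r) = {q0, q2, q3, q4}
Sat(EX ¬r) = {s : some successor in {q0, q2, q3, q4}} = {q2, q3, q4}
|Sat(EX ¬r)| = |{q2, q3, q4}| = 3.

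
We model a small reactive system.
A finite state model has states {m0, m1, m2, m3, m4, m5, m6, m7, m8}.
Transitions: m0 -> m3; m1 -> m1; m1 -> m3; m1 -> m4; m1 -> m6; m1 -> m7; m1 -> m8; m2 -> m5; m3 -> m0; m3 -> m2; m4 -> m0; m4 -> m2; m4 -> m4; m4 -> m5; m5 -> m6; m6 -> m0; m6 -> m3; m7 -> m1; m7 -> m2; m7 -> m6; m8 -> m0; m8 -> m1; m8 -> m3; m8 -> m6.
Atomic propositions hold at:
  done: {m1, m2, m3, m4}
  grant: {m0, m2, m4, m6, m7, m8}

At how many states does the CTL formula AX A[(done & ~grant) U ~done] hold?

2

Sat(~grant) = {m1, m3, m5}
Sat(done & ~grant) = {m1, m3}
Sat(~done) = {m0, m5, m6, m7, m8}
A[(done & ~grant) U ~done]: least fixpoint, start Z0 = Sat(~done) = {m0, m5, m6, m7, m8}, add states in Sat(done & ~grant) with every successor in Z. Already a fixed point.
Sat(A[(done & ~grant) U ~done]) = {m0, m5, m6, m7, m8}
Sat(AX A[(done & ~grant) U ~done]) = {s : every successor in {m0, m5, m6, m7, m8}} = {m2, m5}
|Sat(AX A[(done & ~grant) U ~done])| = |{m2, m5}| = 2.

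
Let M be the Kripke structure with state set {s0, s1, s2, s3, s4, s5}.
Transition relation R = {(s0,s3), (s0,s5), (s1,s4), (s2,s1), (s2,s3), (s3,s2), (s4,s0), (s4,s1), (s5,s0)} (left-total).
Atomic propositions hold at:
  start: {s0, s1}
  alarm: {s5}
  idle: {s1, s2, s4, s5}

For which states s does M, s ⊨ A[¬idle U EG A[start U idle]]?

Sat(¬idle) = {s0, s3}
A[start U idle]: least fixpoint, start Z0 = Sat(idle) = {s1, s2, s4, s5}, add states in Sat(start) with every successor in Z. Already a fixed point.
Sat(A[start U idle]) = {s1, s2, s4, s5}
EG A[start U idle]: greatest fixpoint, start Z0 = {s1, s2, s4, s5}, keep only states in Sat with some successor in Z. Z1 = {s1, s2, s4}; fixed.
Sat(EG A[start U idle]) = {s1, s2, s4}
A[¬idle U EG A[start U idle]]: least fixpoint, start Z0 = Sat(EG A[start U idle]) = {s1, s2, s4}, add states in Sat(¬idle) with every successor in Z. Z1 = {s1, s2, s3, s4}; fixed.
Sat(A[¬idle U EG A[start U idle]]) = {s1, s2, s3, s4}

{s1, s2, s3, s4}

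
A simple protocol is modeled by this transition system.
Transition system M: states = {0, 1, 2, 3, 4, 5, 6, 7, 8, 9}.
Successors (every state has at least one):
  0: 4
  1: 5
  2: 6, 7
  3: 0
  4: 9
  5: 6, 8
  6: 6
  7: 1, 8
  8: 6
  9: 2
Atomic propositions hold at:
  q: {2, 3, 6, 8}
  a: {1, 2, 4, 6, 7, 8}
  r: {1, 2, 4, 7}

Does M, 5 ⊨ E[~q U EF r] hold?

Sat(~q) = {0, 1, 4, 5, 7, 9}
EF r: least fixpoint, start Z0 = {1, 2, 4, 7}, add states with some successor in Z. Z1 = {0, 1, 2, 4, 7, 9}; Z2 = {0, 1, 2, 3, 4, 7, 9}; fixed.
Sat(EF r) = {0, 1, 2, 3, 4, 7, 9}
E[~q U EF r]: least fixpoint, start Z0 = Sat(EF r) = {0, 1, 2, 3, 4, 7, 9}, add states in Sat(~q) with some successor in Z. Already a fixed point.
Sat(E[~q U EF r]) = {0, 1, 2, 3, 4, 7, 9}
5 ∉ Sat(E[~q U EF r]) = {0, 1, 2, 3, 4, 7, 9}, so the formula does not hold at 5.

No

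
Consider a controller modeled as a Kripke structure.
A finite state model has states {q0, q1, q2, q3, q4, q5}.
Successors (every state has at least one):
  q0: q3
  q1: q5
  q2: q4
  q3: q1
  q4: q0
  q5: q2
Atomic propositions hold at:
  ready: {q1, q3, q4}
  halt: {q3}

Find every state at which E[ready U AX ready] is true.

{q0, q2, q3, q4}

Sat(AX ready) = {s : every successor in {q1, q3, q4}} = {q0, q2, q3}
E[ready U AX ready]: least fixpoint, start Z0 = Sat(AX ready) = {q0, q2, q3}, add states in Sat(ready) with some successor in Z. Z1 = {q0, q2, q3, q4}; fixed.
Sat(E[ready U AX ready]) = {q0, q2, q3, q4}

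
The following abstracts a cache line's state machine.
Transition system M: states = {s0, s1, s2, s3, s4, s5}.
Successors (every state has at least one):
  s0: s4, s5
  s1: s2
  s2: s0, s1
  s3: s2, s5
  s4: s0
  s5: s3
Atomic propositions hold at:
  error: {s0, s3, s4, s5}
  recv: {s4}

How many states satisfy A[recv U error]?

A[recv U error]: least fixpoint, start Z0 = Sat(error) = {s0, s3, s4, s5}, add states in Sat(recv) with every successor in Z. Already a fixed point.
Sat(A[recv U error]) = {s0, s3, s4, s5}
|Sat(A[recv U error])| = |{s0, s3, s4, s5}| = 4.

4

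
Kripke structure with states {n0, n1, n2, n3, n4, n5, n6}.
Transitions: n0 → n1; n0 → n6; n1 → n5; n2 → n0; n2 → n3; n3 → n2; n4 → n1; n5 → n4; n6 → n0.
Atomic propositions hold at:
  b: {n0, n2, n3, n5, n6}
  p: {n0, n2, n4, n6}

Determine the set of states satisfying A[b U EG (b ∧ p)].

Sat(b ∧ p) = {n0, n2, n6}
EG (b ∧ p): greatest fixpoint, start Z0 = {n0, n2, n6}, keep only states in Sat with some successor in Z. Already a fixed point.
Sat(EG (b ∧ p)) = {n0, n2, n6}
A[b U EG (b ∧ p)]: least fixpoint, start Z0 = Sat(EG (b ∧ p)) = {n0, n2, n6}, add states in Sat(b) with every successor in Z. Z1 = {n0, n2, n3, n6}; fixed.
Sat(A[b U EG (b ∧ p)]) = {n0, n2, n3, n6}

{n0, n2, n3, n6}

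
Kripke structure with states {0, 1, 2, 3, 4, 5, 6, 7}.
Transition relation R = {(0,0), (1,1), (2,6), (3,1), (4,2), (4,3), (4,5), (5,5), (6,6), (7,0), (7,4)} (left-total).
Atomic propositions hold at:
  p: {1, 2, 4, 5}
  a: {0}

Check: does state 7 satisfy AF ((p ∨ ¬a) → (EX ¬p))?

Yes

Sat(¬a) = {1, 2, 3, 4, 5, 6, 7}
Sat(p ∨ ¬a) = {1, 2, 3, 4, 5, 6, 7}
Sat(¬p) = {0, 3, 6, 7}
Sat(EX ¬p) = {s : some successor in {0, 3, 6, 7}} = {0, 2, 4, 6, 7}
Sat((p ∨ ¬a) → (EX ¬p)) = {0, 2, 4, 6, 7}
AF ((p ∨ ¬a) → (EX ¬p)): least fixpoint, start Z0 = {0, 2, 4, 6, 7}, add states with every successor in Z. Already a fixed point.
Sat(AF ((p ∨ ¬a) → (EX ¬p))) = {0, 2, 4, 6, 7}
7 ∈ Sat(AF ((p ∨ ¬a) → (EX ¬p))) = {0, 2, 4, 6, 7}, so the formula holds at 7.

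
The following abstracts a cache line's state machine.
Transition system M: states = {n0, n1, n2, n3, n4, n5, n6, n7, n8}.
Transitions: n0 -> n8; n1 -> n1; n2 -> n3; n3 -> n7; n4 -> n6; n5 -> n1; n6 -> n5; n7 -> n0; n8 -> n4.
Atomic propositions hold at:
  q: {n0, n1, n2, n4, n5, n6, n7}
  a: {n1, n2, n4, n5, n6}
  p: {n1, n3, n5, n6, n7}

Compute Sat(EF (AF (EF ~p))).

Sat(~p) = {n0, n2, n4, n8}
EF ~p: least fixpoint, start Z0 = {n0, n2, n4, n8}, add states with some successor in Z. Z1 = {n0, n2, n4, n7, n8}; Z2 = {n0, n2, n3, n4, n7, n8}; fixed.
Sat(EF ~p) = {n0, n2, n3, n4, n7, n8}
AF (EF ~p): least fixpoint, start Z0 = {n0, n2, n3, n4, n7, n8}, add states with every successor in Z. Already a fixed point.
Sat(AF (EF ~p)) = {n0, n2, n3, n4, n7, n8}
EF (AF (EF ~p)): least fixpoint, start Z0 = {n0, n2, n3, n4, n7, n8}, add states with some successor in Z. Already a fixed point.
Sat(EF (AF (EF ~p))) = {n0, n2, n3, n4, n7, n8}

{n0, n2, n3, n4, n7, n8}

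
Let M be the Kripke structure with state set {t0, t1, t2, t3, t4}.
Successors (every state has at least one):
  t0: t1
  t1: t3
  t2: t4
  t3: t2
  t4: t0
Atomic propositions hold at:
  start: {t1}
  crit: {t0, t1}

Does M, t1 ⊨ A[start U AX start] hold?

No

Sat(AX start) = {s : every successor in {t1}} = {t0}
A[start U AX start]: least fixpoint, start Z0 = Sat(AX start) = {t0}, add states in Sat(start) with every successor in Z. Already a fixed point.
Sat(A[start U AX start]) = {t0}
t1 ∉ Sat(A[start U AX start]) = {t0}, so the formula does not hold at t1.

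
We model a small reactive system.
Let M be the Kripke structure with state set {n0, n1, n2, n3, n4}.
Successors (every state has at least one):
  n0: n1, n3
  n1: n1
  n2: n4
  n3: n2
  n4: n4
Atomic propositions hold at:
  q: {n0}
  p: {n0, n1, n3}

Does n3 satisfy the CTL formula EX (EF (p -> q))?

Yes

Sat(p -> q) = {n0, n2, n4}
EF (p -> q): least fixpoint, start Z0 = {n0, n2, n4}, add states with some successor in Z. Z1 = {n0, n2, n3, n4}; fixed.
Sat(EF (p -> q)) = {n0, n2, n3, n4}
Sat(EX (EF (p -> q))) = {s : some successor in {n0, n2, n3, n4}} = {n0, n2, n3, n4}
n3 ∈ Sat(EX (EF (p -> q))) = {n0, n2, n3, n4}, so the formula holds at n3.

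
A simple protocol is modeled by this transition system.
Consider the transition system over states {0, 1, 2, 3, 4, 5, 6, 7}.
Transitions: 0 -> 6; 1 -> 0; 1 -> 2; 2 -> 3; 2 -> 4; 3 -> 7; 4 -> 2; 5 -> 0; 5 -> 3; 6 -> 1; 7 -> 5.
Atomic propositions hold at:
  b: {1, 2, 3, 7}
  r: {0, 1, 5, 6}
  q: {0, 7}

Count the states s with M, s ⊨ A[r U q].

A[r U q]: least fixpoint, start Z0 = Sat(q) = {0, 7}, add states in Sat(r) with every successor in Z. Already a fixed point.
Sat(A[r U q]) = {0, 7}
|Sat(A[r U q])| = |{0, 7}| = 2.

2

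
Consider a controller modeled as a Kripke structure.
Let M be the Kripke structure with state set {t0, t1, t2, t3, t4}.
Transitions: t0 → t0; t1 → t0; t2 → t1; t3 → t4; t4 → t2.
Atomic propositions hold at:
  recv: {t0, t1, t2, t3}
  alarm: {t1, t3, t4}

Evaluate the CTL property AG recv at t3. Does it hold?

AG recv: greatest fixpoint, start Z0 = {t0, t1, t2, t3}, keep only states in Sat with every successor in Z. Z1 = {t0, t1, t2}; fixed.
Sat(AG recv) = {t0, t1, t2}
t3 ∉ Sat(AG recv) = {t0, t1, t2}, so the formula does not hold at t3.

No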